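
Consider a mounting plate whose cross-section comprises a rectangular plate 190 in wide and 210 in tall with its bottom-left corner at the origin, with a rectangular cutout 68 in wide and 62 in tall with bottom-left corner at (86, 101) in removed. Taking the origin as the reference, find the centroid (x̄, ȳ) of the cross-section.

x̄ = 92.05 in, ȳ = 101.81 in

plate: A = 190 × 210 = 39900.00, centroid at (95.00, 105.00).
hole: A = −(68 × 62) = -4216.00, centroid at (120.00, 132.00).
ΣA = 35684.00 in², ΣAx̄ = 3284580.00 in³, ΣAȳ = 3632988.00 in³.
x̄ = 3284580.00/35684.00 = 92.05 in; ȳ = 3632988.00/35684.00 = 101.81 in.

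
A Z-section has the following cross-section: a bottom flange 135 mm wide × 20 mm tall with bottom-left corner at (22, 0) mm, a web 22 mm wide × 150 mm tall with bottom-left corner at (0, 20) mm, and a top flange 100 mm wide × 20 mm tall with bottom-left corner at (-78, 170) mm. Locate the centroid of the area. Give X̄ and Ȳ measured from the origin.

X̄ = 27.74 mm, Ȳ = 87.56 mm

Part | A | x̄ᵢ | ȳᵢ | A·x̄ᵢ | A·ȳᵢ
bottom flange | 2700.00 | 89.50 | 10.00 | 241650.00 | 27000.00
web | 3300.00 | 11.00 | 95.00 | 36300.00 | 313500.00
top flange | 2000.00 | -28.00 | 180.00 | -56000.00 | 360000.00
Σ | 8000.00 |  |  | 221950.00 | 700500.00
X̄ = 221950.00 / 8000.00 = 27.74 mm
Ȳ = 700500.00 / 8000.00 = 87.56 mm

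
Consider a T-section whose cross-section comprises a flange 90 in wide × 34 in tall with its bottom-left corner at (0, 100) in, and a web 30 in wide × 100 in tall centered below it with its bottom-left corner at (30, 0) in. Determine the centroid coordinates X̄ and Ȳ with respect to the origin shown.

Part | A | x̄ᵢ | ȳᵢ | A·x̄ᵢ | A·ȳᵢ
web | 3000.00 | 45.00 | 50.00 | 135000.00 | 150000.00
flange | 3060.00 | 45.00 | 117.00 | 137700.00 | 358020.00
Σ | 6060.00 |  |  | 272700.00 | 508020.00
X̄ = 272700.00 / 6060.00 = 45.00 in
Ȳ = 508020.00 / 6060.00 = 83.83 in

X̄ = 45.00 in, Ȳ = 83.83 in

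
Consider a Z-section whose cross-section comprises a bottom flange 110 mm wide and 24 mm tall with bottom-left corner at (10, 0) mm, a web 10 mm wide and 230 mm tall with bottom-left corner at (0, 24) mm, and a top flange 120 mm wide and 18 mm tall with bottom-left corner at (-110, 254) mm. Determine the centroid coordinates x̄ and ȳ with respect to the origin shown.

Part | A | x̄ᵢ | ȳᵢ | A·x̄ᵢ | A·ȳᵢ
bottom flange | 2640.00 | 65.00 | 12.00 | 171600.00 | 31680.00
web | 2300.00 | 5.00 | 139.00 | 11500.00 | 319700.00
top flange | 2160.00 | -50.00 | 263.00 | -108000.00 | 568080.00
Σ | 7100.00 |  |  | 75100.00 | 919460.00
x̄ = 75100.00 / 7100.00 = 10.58 mm
ȳ = 919460.00 / 7100.00 = 129.50 mm

x̄ = 10.58 mm, ȳ = 129.50 mm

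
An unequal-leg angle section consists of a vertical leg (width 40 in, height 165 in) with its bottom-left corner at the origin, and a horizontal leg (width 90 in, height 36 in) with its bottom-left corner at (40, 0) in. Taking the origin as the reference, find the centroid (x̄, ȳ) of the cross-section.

vertical leg: A = 40 × 165 = 6600.00, centroid at (20.00, 82.50).
horizontal leg: A = 90 × 36 = 3240.00, centroid at (85.00, 18.00).
ΣA = 9840.00 in², ΣAx̄ = 407400.00 in³, ΣAȳ = 602820.00 in³.
x̄ = 407400.00/9840.00 = 41.40 in; ȳ = 602820.00/9840.00 = 61.26 in.

x̄ = 41.40 in, ȳ = 61.26 in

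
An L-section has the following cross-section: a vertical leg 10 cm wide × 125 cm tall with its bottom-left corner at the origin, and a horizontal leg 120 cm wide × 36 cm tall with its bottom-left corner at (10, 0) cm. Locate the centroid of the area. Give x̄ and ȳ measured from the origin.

x̄ = 55.41 cm, ȳ = 27.99 cm

vertical leg: A = 10 × 125 = 1250.00, centroid at (5.00, 62.50).
horizontal leg: A = 120 × 36 = 4320.00, centroid at (70.00, 18.00).
ΣA = 5570.00 cm², ΣAx̄ = 308650.00 cm³, ΣAȳ = 155885.00 cm³.
x̄ = 308650.00/5570.00 = 55.41 cm; ȳ = 155885.00/5570.00 = 27.99 cm.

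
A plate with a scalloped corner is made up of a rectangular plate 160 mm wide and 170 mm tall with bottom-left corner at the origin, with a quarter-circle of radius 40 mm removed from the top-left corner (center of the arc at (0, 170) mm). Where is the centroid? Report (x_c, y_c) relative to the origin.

plate: A = 160 × 170 = 27200.00, centroid at (80.00, 85.00).
removed quarter-circle: A = −¼π·40² = -1256.64, centroid at (16.98, 153.02).
ΣA = 25943.36 mm², ΣAx_c = 2154666.67 mm³, ΣAy_c = 2119705.03 mm³.
x_c = 2154666.67/25943.36 = 83.05 mm; y_c = 2119705.03/25943.36 = 81.71 mm.

x_c = 83.05 mm, y_c = 81.71 mm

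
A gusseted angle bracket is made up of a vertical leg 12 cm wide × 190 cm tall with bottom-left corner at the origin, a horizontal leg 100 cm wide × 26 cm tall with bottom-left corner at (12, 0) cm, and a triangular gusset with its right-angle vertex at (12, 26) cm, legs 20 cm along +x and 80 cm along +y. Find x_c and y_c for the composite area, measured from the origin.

x_c = 33.42 cm, y_c = 51.50 cm

vertical leg: A = 12 × 190 = 2280.00, centroid at (6.00, 95.00).
horizontal leg: A = 100 × 26 = 2600.00, centroid at (62.00, 13.00).
gusset: A = ½·20·80 = 800.00, centroid at (18.67, 52.67).
ΣA = 5680.00 cm²
ΣAx_c = (2280.00)(6.00) + (2600.00)(62.00) + (800.00)(18.67) = 189813.33 cm³
ΣAy_c = (2280.00)(95.00) + (2600.00)(13.00) + (800.00)(52.67) = 292533.33 cm³
x_c = 189813.33 / 5680.00 = 33.42 cm
y_c = 292533.33 / 5680.00 = 51.50 cm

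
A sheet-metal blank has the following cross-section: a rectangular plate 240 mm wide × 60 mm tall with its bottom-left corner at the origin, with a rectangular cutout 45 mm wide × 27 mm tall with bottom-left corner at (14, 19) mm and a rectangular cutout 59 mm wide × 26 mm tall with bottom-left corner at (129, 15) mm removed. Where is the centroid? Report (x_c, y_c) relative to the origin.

x_c = 123.64 mm, y_c = 30.00 mm

plate: A = 240 × 60 = 14400.00, centroid at (120.00, 30.00).
hole 1: A = −(45 × 27) = -1215.00, centroid at (36.50, 32.50).
hole 2: A = −(59 × 26) = -1534.00, centroid at (158.50, 28.00).
ΣA = 11651.00 mm², ΣAx_c = 1440513.50 mm³, ΣAy_c = 349560.50 mm³.
x_c = 1440513.50/11651.00 = 123.64 mm; y_c = 349560.50/11651.00 = 30.00 mm.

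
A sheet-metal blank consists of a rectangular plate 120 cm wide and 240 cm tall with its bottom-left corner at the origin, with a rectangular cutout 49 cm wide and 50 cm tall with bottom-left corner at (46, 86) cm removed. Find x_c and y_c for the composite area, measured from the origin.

Part | A | x̄ᵢ | ȳᵢ | A·x̄ᵢ | A·ȳᵢ
plate | 28800.00 | 60.00 | 120.00 | 1728000.00 | 3456000.00
hole | -2450.00 | 70.50 | 111.00 | -172725.00 | -271950.00
Σ | 26350.00 |  |  | 1555275.00 | 3184050.00
x_c = 1555275.00 / 26350.00 = 59.02 cm
y_c = 3184050.00 / 26350.00 = 120.84 cm

x_c = 59.02 cm, y_c = 120.84 cm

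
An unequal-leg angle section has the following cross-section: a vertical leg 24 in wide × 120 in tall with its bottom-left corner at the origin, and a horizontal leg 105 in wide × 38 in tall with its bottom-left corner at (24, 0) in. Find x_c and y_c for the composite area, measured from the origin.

vertical leg: A = 24 × 120 = 2880.00, centroid at (12.00, 60.00).
horizontal leg: A = 105 × 38 = 3990.00, centroid at (76.50, 19.00).
ΣA = 6870.00 in², ΣAx_c = 339795.00 in³, ΣAy_c = 248610.00 in³.
x_c = 339795.00/6870.00 = 49.46 in; y_c = 248610.00/6870.00 = 36.19 in.

x_c = 49.46 in, y_c = 36.19 in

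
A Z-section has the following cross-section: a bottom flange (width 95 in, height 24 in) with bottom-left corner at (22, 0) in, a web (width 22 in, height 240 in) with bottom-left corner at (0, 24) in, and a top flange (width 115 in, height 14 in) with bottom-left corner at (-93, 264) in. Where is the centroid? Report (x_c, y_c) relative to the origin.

x_c = 17.38 in, y_c = 133.48 in

Part | A | x̄ᵢ | ȳᵢ | A·x̄ᵢ | A·ȳᵢ
bottom flange | 2280.00 | 69.50 | 12.00 | 158460.00 | 27360.00
web | 5280.00 | 11.00 | 144.00 | 58080.00 | 760320.00
top flange | 1610.00 | -35.50 | 271.00 | -57155.00 | 436310.00
Σ | 9170.00 |  |  | 159385.00 | 1223990.00
x_c = 159385.00 / 9170.00 = 17.38 in
y_c = 1223990.00 / 9170.00 = 133.48 in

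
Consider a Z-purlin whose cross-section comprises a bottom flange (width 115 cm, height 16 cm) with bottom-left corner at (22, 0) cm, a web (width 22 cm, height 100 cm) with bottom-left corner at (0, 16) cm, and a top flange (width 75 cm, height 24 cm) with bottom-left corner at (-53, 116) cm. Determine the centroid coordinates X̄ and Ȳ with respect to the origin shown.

bottom flange: A = 115 × 16 = 1840.00, centroid at (79.50, 8.00).
web: A = 22 × 100 = 2200.00, centroid at (11.00, 66.00).
top flange: A = 75 × 24 = 1800.00, centroid at (-15.50, 128.00).
ΣA = 5840.00 cm², ΣAX̄ = 142580.00 cm³, ΣAȲ = 390320.00 cm³.
X̄ = 142580.00/5840.00 = 24.41 cm; Ȳ = 390320.00/5840.00 = 66.84 cm.

X̄ = 24.41 cm, Ȳ = 66.84 cm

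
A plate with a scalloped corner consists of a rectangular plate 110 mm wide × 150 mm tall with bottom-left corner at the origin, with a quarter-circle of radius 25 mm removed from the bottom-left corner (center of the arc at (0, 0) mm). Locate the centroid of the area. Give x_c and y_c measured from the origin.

Part | A | x̄ᵢ | ȳᵢ | A·x̄ᵢ | A·ȳᵢ
plate | 16500.00 | 55.00 | 75.00 | 907500.00 | 1237500.00
removed quarter-circle | -490.87 | 10.61 | 10.61 | -5208.33 | -5208.33
Σ | 16009.13 |  |  | 902291.67 | 1232291.67
x_c = 902291.67 / 16009.13 = 56.36 mm
y_c = 1232291.67 / 16009.13 = 76.97 mm

x_c = 56.36 mm, y_c = 76.97 mm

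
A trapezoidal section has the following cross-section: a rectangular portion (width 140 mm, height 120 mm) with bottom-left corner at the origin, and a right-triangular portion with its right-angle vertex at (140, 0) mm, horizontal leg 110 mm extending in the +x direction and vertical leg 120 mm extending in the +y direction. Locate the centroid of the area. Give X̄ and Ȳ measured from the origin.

rectangular portion: A = 140 × 120 = 16800.00, centroid at (70.00, 60.00).
triangular portion: A = ½·110·120 = 6600.00, centroid at (176.67, 40.00).
ΣA = 23400.00 mm²
ΣAX̄ = (16800.00)(70.00) + (6600.00)(176.67) = 2342000.00 mm³
ΣAȲ = (16800.00)(60.00) + (6600.00)(40.00) = 1272000.00 mm³
X̄ = 2342000.00 / 23400.00 = 100.09 mm
Ȳ = 1272000.00 / 23400.00 = 54.36 mm

X̄ = 100.09 mm, Ȳ = 54.36 mm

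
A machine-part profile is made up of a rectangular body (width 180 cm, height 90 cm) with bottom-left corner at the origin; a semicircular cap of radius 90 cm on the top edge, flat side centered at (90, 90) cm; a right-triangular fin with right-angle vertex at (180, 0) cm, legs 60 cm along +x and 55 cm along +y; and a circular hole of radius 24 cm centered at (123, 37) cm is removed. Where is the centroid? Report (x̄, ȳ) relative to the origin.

x̄ = 94.23 cm, ȳ = 80.78 cm

Part | A | x̄ᵢ | ȳᵢ | A·x̄ᵢ | A·ȳᵢ
rectangular body | 16200.00 | 90.00 | 45.00 | 1458000.00 | 729000.00
semicircular top | 12723.45 | 90.00 | 128.20 | 1145110.52 | 1631110.52
triangular fin | 1650.00 | 200.00 | 18.33 | 330000.00 | 30250.00
hole | -1809.56 | 123.00 | 37.00 | -222575.56 | -66953.62
Σ | 28763.89 |  |  | 2710534.97 | 2323406.90
x̄ = 2710534.97 / 28763.89 = 94.23 cm
ȳ = 2323406.90 / 28763.89 = 80.78 cm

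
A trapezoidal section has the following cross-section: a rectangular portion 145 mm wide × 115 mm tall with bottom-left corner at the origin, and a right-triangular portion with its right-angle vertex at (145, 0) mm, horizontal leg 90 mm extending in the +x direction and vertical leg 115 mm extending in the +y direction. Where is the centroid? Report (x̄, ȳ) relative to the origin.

x̄ = 96.78 mm, ȳ = 52.96 mm

rectangular portion: A = 145 × 115 = 16675.00, centroid at (72.50, 57.50).
triangular portion: A = ½·90·115 = 5175.00, centroid at (175.00, 38.33).
ΣA = 21850.00 mm², ΣAx̄ = 2114562.50 mm³, ΣAȳ = 1157187.50 mm³.
x̄ = 2114562.50/21850.00 = 96.78 mm; ȳ = 1157187.50/21850.00 = 52.96 mm.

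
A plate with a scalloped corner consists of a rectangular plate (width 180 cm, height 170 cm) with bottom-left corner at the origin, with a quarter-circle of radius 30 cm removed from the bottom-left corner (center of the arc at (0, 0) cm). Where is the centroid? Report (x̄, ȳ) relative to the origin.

plate: A = 180 × 170 = 30600.00, centroid at (90.00, 85.00).
removed quarter-circle: A = −¼π·30² = -706.86, centroid at (12.73, 12.73).
ΣA = 29893.14 cm², ΣAx̄ = 2745000.00 cm³, ΣAȳ = 2592000.00 cm³.
x̄ = 2745000.00/29893.14 = 91.83 cm; ȳ = 2592000.00/29893.14 = 86.71 cm.

x̄ = 91.83 cm, ȳ = 86.71 cm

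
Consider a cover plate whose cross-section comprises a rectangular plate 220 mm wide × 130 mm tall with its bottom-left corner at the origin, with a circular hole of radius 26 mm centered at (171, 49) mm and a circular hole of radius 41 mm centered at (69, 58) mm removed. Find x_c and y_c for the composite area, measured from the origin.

x_c = 114.10 mm, y_c = 68.35 mm

Part | A | x̄ᵢ | ȳᵢ | A·x̄ᵢ | A·ȳᵢ
plate | 28600.00 | 110.00 | 65.00 | 3146000.00 | 1859000.00
hole 1 | -2123.72 | 171.00 | 49.00 | -363155.54 | -104062.12
hole 2 | -5281.02 | 69.00 | 58.00 | -364390.19 | -306299.00
Σ | 21195.27 |  |  | 2418454.27 | 1448638.88
x_c = 2418454.27 / 21195.27 = 114.10 mm
y_c = 1448638.88 / 21195.27 = 68.35 mm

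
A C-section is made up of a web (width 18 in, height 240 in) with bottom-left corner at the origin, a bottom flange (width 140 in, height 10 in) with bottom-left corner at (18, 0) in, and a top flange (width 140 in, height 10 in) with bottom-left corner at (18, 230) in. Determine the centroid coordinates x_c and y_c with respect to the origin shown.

x_c = 40.07 in, y_c = 120.00 in

web: A = 18 × 240 = 4320.00, centroid at (9.00, 120.00).
bottom flange: A = 140 × 10 = 1400.00, centroid at (88.00, 5.00).
top flange: A = 140 × 10 = 1400.00, centroid at (88.00, 235.00).
ΣA = 7120.00 in²
ΣAx_c = (4320.00)(9.00) + (1400.00)(88.00) + (1400.00)(88.00) = 285280.00 in³
ΣAy_c = (4320.00)(120.00) + (1400.00)(5.00) + (1400.00)(235.00) = 854400.00 in³
x_c = 285280.00 / 7120.00 = 40.07 in
y_c = 854400.00 / 7120.00 = 120.00 in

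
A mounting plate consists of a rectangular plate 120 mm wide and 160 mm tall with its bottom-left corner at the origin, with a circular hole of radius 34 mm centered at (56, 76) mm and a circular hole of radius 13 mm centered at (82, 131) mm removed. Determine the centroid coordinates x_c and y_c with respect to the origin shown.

x_c = 60.19 mm, y_c = 79.17 mm

plate: A = 120 × 160 = 19200.00, centroid at (60.00, 80.00).
hole 1: A = −π·34² = -3631.68, centroid at (56.00, 76.00).
hole 2: A = −π·13² = -530.93, centroid at (82.00, 131.00).
ΣA = 15037.39 mm²
ΣAx_c = (19200.00)(60.00) + (-3631.68)(56.00) + (-530.93)(82.00) = 905089.67 mm³
ΣAy_c = (19200.00)(80.00) + (-3631.68)(76.00) + (-530.93)(131.00) = 1190440.52 mm³
x_c = 905089.67 / 15037.39 = 60.19 mm
y_c = 1190440.52 / 15037.39 = 79.17 mm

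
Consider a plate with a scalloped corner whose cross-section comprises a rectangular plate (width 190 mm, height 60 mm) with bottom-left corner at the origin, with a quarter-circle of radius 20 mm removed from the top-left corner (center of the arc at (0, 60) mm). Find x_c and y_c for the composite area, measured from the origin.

Part | A | x̄ᵢ | ȳᵢ | A·x̄ᵢ | A·ȳᵢ
plate | 11400.00 | 95.00 | 30.00 | 1083000.00 | 342000.00
removed quarter-circle | -314.16 | 8.49 | 51.51 | -2666.67 | -16182.89
Σ | 11085.84 |  |  | 1080333.33 | 325817.11
x_c = 1080333.33 / 11085.84 = 97.45 mm
y_c = 325817.11 / 11085.84 = 29.39 mm

x_c = 97.45 mm, y_c = 29.39 mm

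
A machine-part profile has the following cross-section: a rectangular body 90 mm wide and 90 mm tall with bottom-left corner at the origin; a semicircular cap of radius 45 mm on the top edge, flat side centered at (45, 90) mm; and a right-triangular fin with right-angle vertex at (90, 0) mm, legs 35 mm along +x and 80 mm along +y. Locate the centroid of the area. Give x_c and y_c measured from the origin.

rectangular body: A = 90 × 90 = 8100.00, centroid at (45.00, 45.00).
semicircular top: A = ½π·45² = 3180.86, centroid at (45.00, 109.10).
triangular fin: A = ½·35·80 = 1400.00, centroid at (101.67, 26.67).
ΣA = 12680.86 mm²
ΣAx_c = (8100.00)(45.00) + (3180.86)(45.00) + (1400.00)(101.67) = 649972.15 mm³
ΣAy_c = (8100.00)(45.00) + (3180.86)(109.10) + (1400.00)(26.67) = 748860.96 mm³
x_c = 649972.15 / 12680.86 = 51.26 mm
y_c = 748860.96 / 12680.86 = 59.05 mm

x_c = 51.26 mm, y_c = 59.05 mm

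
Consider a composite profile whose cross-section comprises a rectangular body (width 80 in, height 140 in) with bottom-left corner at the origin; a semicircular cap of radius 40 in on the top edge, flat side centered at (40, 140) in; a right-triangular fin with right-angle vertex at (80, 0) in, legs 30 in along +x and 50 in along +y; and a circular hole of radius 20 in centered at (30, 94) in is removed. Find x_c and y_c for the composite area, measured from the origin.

x_c = 43.79 in, y_c = 81.24 in

rectangular body: A = 80 × 140 = 11200.00, centroid at (40.00, 70.00).
semicircular top: A = ½π·40² = 2513.27, centroid at (40.00, 156.98).
triangular fin: A = ½·30·50 = 750.00, centroid at (90.00, 16.67).
hole: A = −π·20² = -1256.64, centroid at (30.00, 94.00).
ΣA = 13206.64 in²
ΣAx_c = (11200.00)(40.00) + (2513.27)(40.00) + (750.00)(90.00) + (-1256.64)(30.00) = 578331.85 in³
ΣAy_c = (11200.00)(70.00) + (2513.27)(156.98) + (750.00)(16.67) + (-1256.64)(94.00) = 1072901.16 in³
x_c = 578331.85 / 13206.64 = 43.79 in
y_c = 1072901.16 / 13206.64 = 81.24 in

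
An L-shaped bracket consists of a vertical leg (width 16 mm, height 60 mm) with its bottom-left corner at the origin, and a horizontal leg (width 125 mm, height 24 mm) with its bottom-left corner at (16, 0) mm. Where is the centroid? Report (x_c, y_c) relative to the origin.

x_c = 61.41 mm, y_c = 16.36 mm

vertical leg: A = 16 × 60 = 960.00, centroid at (8.00, 30.00).
horizontal leg: A = 125 × 24 = 3000.00, centroid at (78.50, 12.00).
ΣA = 3960.00 mm², ΣAx_c = 243180.00 mm³, ΣAy_c = 64800.00 mm³.
x_c = 243180.00/3960.00 = 61.41 mm; y_c = 64800.00/3960.00 = 16.36 mm.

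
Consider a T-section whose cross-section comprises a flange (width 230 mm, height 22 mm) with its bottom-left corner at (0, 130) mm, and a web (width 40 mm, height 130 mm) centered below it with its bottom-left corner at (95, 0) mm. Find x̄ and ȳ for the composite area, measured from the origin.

Part | A | x̄ᵢ | ȳᵢ | A·x̄ᵢ | A·ȳᵢ
web | 5200.00 | 115.00 | 65.00 | 598000.00 | 338000.00
flange | 5060.00 | 115.00 | 141.00 | 581900.00 | 713460.00
Σ | 10260.00 |  |  | 1179900.00 | 1051460.00
x̄ = 1179900.00 / 10260.00 = 115.00 mm
ȳ = 1051460.00 / 10260.00 = 102.48 mm

x̄ = 115.00 mm, ȳ = 102.48 mm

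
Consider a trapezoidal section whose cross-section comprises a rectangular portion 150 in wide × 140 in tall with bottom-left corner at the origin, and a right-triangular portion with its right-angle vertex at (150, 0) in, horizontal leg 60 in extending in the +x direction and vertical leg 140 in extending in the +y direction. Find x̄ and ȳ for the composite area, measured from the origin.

x̄ = 90.83 in, ȳ = 66.11 in

Part | A | x̄ᵢ | ȳᵢ | A·x̄ᵢ | A·ȳᵢ
rectangular portion | 21000.00 | 75.00 | 70.00 | 1575000.00 | 1470000.00
triangular portion | 4200.00 | 170.00 | 46.67 | 714000.00 | 196000.00
Σ | 25200.00 |  |  | 2289000.00 | 1666000.00
x̄ = 2289000.00 / 25200.00 = 90.83 in
ȳ = 1666000.00 / 25200.00 = 66.11 in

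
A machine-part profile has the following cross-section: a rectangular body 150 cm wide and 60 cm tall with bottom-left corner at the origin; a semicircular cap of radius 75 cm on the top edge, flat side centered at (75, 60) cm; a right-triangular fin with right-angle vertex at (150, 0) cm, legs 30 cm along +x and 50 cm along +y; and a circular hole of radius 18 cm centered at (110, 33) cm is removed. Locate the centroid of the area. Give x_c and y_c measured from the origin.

x_c = 76.60 cm, y_c = 60.35 cm

rectangular body: A = 150 × 60 = 9000.00, centroid at (75.00, 30.00).
semicircular top: A = ½π·75² = 8835.73, centroid at (75.00, 91.83).
triangular fin: A = ½·30·50 = 750.00, centroid at (160.00, 16.67).
hole: A = −π·18² = -1017.88, centroid at (110.00, 33.00).
ΣA = 17567.85 cm², ΣAx_c = 1345713.34 cm³, ΣAy_c = 1060303.85 cm³.
x_c = 1345713.34/17567.85 = 76.60 cm; y_c = 1060303.85/17567.85 = 60.35 cm.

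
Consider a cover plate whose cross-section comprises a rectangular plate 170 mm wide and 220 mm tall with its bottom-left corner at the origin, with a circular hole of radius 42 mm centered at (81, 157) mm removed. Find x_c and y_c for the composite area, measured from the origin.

x_c = 85.70 mm, y_c = 101.82 mm

Part | A | x̄ᵢ | ȳᵢ | A·x̄ᵢ | A·ȳᵢ
plate | 37400.00 | 85.00 | 110.00 | 3179000.00 | 4114000.00
hole | -5541.77 | 81.00 | 157.00 | -448883.32 | -870057.80
Σ | 31858.23 |  |  | 2730116.68 | 3243942.20
x_c = 2730116.68 / 31858.23 = 85.70 mm
y_c = 3243942.20 / 31858.23 = 101.82 mm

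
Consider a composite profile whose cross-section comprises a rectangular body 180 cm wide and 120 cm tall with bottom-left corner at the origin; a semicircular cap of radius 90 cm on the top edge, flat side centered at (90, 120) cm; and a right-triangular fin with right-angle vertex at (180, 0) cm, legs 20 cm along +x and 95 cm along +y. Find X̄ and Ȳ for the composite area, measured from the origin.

Part | A | x̄ᵢ | ȳᵢ | A·x̄ᵢ | A·ȳᵢ
rectangular body | 21600.00 | 90.00 | 60.00 | 1944000.00 | 1296000.00
semicircular top | 12723.45 | 90.00 | 158.20 | 1145110.52 | 2012814.03
triangular fin | 950.00 | 186.67 | 31.67 | 177333.33 | 30083.33
Σ | 35273.45 |  |  | 3266443.86 | 3338897.36
X̄ = 3266443.86 / 35273.45 = 92.60 cm
Ȳ = 3338897.36 / 35273.45 = 94.66 cm

X̄ = 92.60 cm, Ȳ = 94.66 cm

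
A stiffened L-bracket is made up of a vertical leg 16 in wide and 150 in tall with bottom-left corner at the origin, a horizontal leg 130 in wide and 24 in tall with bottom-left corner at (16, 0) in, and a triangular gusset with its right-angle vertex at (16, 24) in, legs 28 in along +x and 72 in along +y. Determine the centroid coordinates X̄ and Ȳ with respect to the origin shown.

vertical leg: A = 16 × 150 = 2400.00, centroid at (8.00, 75.00).
horizontal leg: A = 130 × 24 = 3120.00, centroid at (81.00, 12.00).
gusset: A = ½·28·72 = 1008.00, centroid at (25.33, 48.00).
ΣA = 6528.00 in², ΣAX̄ = 297456.00 in³, ΣAȲ = 265824.00 in³.
X̄ = 297456.00/6528.00 = 45.57 in; Ȳ = 265824.00/6528.00 = 40.72 in.

X̄ = 45.57 in, Ȳ = 40.72 in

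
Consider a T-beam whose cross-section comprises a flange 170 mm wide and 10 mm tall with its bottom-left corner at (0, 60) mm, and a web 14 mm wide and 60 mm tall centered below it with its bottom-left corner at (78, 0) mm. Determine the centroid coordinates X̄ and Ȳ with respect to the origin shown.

X̄ = 85.00 mm, Ȳ = 53.43 mm

web: A = 14 × 60 = 840.00, centroid at (85.00, 30.00).
flange: A = 170 × 10 = 1700.00, centroid at (85.00, 65.00).
ΣA = 2540.00 mm², ΣAX̄ = 215900.00 mm³, ΣAȲ = 135700.00 mm³.
X̄ = 215900.00/2540.00 = 85.00 mm; Ȳ = 135700.00/2540.00 = 53.43 mm.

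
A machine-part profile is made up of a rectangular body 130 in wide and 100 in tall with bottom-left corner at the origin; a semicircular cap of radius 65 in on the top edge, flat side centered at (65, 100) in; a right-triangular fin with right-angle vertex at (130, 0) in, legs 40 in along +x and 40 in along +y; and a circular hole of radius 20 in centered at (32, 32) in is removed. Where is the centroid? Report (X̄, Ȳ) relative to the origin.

Part | A | x̄ᵢ | ȳᵢ | A·x̄ᵢ | A·ȳᵢ
rectangular body | 13000.00 | 65.00 | 50.00 | 845000.00 | 650000.00
semicircular top | 6636.61 | 65.00 | 127.59 | 431379.94 | 846744.78
triangular fin | 800.00 | 143.33 | 13.33 | 114666.67 | 10666.67
hole | -1256.64 | 32.00 | 32.00 | -40212.39 | -40212.39
Σ | 19179.98 |  |  | 1350834.22 | 1467199.06
X̄ = 1350834.22 / 19179.98 = 70.43 in
Ȳ = 1467199.06 / 19179.98 = 76.50 in

X̄ = 70.43 in, Ȳ = 76.50 in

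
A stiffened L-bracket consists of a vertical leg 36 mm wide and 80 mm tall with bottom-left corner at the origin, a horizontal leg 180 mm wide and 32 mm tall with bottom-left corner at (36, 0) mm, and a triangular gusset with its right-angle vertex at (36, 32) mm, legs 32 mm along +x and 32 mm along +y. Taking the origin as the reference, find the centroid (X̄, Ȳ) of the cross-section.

X̄ = 87.58 mm, Ȳ = 25.04 mm

Part | A | x̄ᵢ | ȳᵢ | A·x̄ᵢ | A·ȳᵢ
vertical leg | 2880.00 | 18.00 | 40.00 | 51840.00 | 115200.00
horizontal leg | 5760.00 | 126.00 | 16.00 | 725760.00 | 92160.00
gusset | 512.00 | 46.67 | 42.67 | 23893.33 | 21845.33
Σ | 9152.00 |  |  | 801493.33 | 229205.33
X̄ = 801493.33 / 9152.00 = 87.58 mm
Ȳ = 229205.33 / 9152.00 = 25.04 mm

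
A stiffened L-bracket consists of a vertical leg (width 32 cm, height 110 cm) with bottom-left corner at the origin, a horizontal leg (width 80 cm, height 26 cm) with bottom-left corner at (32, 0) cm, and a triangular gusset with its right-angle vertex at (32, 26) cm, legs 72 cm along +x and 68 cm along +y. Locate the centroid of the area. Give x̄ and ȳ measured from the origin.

x̄ = 42.64 cm, ȳ = 42.22 cm

vertical leg: A = 32 × 110 = 3520.00, centroid at (16.00, 55.00).
horizontal leg: A = 80 × 26 = 2080.00, centroid at (72.00, 13.00).
gusset: A = ½·72·68 = 2448.00, centroid at (56.00, 48.67).
ΣA = 8048.00 cm², ΣAx̄ = 343168.00 cm³, ΣAȳ = 339776.00 cm³.
x̄ = 343168.00/8048.00 = 42.64 cm; ȳ = 339776.00/8048.00 = 42.22 cm.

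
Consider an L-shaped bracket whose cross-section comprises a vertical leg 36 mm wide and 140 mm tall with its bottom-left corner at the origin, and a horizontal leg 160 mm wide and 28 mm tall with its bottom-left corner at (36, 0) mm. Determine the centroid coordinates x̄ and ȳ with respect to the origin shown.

x̄ = 64.12 mm, ȳ = 43.65 mm

vertical leg: A = 36 × 140 = 5040.00, centroid at (18.00, 70.00).
horizontal leg: A = 160 × 28 = 4480.00, centroid at (116.00, 14.00).
ΣA = 9520.00 mm², ΣAx̄ = 610400.00 mm³, ΣAȳ = 415520.00 mm³.
x̄ = 610400.00/9520.00 = 64.12 mm; ȳ = 415520.00/9520.00 = 43.65 mm.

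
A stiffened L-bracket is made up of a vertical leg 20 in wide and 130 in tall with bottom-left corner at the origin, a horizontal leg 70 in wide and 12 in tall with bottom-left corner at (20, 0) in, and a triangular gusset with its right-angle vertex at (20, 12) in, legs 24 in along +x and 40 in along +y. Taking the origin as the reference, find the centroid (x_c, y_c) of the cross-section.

x_c = 21.85 in, y_c = 47.50 in

Part | A | x̄ᵢ | ȳᵢ | A·x̄ᵢ | A·ȳᵢ
vertical leg | 2600.00 | 10.00 | 65.00 | 26000.00 | 169000.00
horizontal leg | 840.00 | 55.00 | 6.00 | 46200.00 | 5040.00
gusset | 480.00 | 28.00 | 25.33 | 13440.00 | 12160.00
Σ | 3920.00 |  |  | 85640.00 | 186200.00
x_c = 85640.00 / 3920.00 = 21.85 in
y_c = 186200.00 / 3920.00 = 47.50 in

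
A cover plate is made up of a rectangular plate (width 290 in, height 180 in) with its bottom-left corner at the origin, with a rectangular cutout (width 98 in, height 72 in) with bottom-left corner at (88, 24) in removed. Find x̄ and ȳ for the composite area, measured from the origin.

plate: A = 290 × 180 = 52200.00, centroid at (145.00, 90.00).
hole: A = −(98 × 72) = -7056.00, centroid at (137.00, 60.00).
ΣA = 45144.00 in²
ΣAx̄ = (52200.00)(145.00) + (-7056.00)(137.00) = 6602328.00 in³
ΣAȳ = (52200.00)(90.00) + (-7056.00)(60.00) = 4274640.00 in³
x̄ = 6602328.00 / 45144.00 = 146.25 in
ȳ = 4274640.00 / 45144.00 = 94.69 in

x̄ = 146.25 in, ȳ = 94.69 in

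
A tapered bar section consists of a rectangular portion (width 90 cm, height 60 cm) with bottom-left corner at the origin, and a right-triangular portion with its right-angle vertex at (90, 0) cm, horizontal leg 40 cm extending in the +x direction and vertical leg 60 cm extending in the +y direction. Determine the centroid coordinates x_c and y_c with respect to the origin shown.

x_c = 55.61 cm, y_c = 28.18 cm

rectangular portion: A = 90 × 60 = 5400.00, centroid at (45.00, 30.00).
triangular portion: A = ½·40·60 = 1200.00, centroid at (103.33, 20.00).
ΣA = 6600.00 cm², ΣAx_c = 367000.00 cm³, ΣAy_c = 186000.00 cm³.
x_c = 367000.00/6600.00 = 55.61 cm; y_c = 186000.00/6600.00 = 28.18 cm.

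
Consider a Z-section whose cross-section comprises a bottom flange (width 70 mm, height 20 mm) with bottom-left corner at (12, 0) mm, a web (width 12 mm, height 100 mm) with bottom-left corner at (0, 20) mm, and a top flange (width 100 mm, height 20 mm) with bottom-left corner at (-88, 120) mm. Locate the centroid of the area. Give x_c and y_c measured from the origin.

bottom flange: A = 70 × 20 = 1400.00, centroid at (47.00, 10.00).
web: A = 12 × 100 = 1200.00, centroid at (6.00, 70.00).
top flange: A = 100 × 20 = 2000.00, centroid at (-38.00, 130.00).
ΣA = 4600.00 mm²
ΣAx_c = (1400.00)(47.00) + (1200.00)(6.00) + (2000.00)(-38.00) = -3000.00 mm³
ΣAy_c = (1400.00)(10.00) + (1200.00)(70.00) + (2000.00)(130.00) = 358000.00 mm³
x_c = -3000.00 / 4600.00 = -0.65 mm
y_c = 358000.00 / 4600.00 = 77.83 mm

x_c = -0.65 mm, y_c = 77.83 mm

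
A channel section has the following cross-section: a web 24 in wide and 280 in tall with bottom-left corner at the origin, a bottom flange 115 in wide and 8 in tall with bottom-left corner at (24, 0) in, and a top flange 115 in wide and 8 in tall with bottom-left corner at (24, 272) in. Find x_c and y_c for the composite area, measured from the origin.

x_c = 26.94 in, y_c = 140.00 in

web: A = 24 × 280 = 6720.00, centroid at (12.00, 140.00).
bottom flange: A = 115 × 8 = 920.00, centroid at (81.50, 4.00).
top flange: A = 115 × 8 = 920.00, centroid at (81.50, 276.00).
ΣA = 8560.00 in², ΣAx_c = 230600.00 in³, ΣAy_c = 1198400.00 in³.
x_c = 230600.00/8560.00 = 26.94 in; y_c = 1198400.00/8560.00 = 140.00 in.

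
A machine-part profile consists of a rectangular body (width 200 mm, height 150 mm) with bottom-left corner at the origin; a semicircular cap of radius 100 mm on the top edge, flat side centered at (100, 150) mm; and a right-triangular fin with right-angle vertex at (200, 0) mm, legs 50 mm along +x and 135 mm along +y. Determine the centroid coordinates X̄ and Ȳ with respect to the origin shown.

X̄ = 108.02 mm, Ȳ = 110.52 mm

Part | A | x̄ᵢ | ȳᵢ | A·x̄ᵢ | A·ȳᵢ
rectangular body | 30000.00 | 100.00 | 75.00 | 3000000.00 | 2250000.00
semicircular top | 15707.96 | 100.00 | 192.44 | 1570796.33 | 3022861.16
triangular fin | 3375.00 | 216.67 | 45.00 | 731250.00 | 151875.00
Σ | 49082.96 |  |  | 5302046.33 | 5424736.16
X̄ = 5302046.33 / 49082.96 = 108.02 mm
Ȳ = 5424736.16 / 49082.96 = 110.52 mm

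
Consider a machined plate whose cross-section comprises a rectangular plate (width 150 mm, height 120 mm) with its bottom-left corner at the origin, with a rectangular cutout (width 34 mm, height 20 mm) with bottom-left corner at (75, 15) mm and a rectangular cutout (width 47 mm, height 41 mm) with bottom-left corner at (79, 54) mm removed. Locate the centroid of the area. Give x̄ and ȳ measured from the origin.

plate: A = 150 × 120 = 18000.00, centroid at (75.00, 60.00).
hole 1: A = −(34 × 20) = -680.00, centroid at (92.00, 25.00).
hole 2: A = −(47 × 41) = -1927.00, centroid at (102.50, 74.50).
ΣA = 15393.00 mm², ΣAx̄ = 1089922.50 mm³, ΣAȳ = 919438.50 mm³.
x̄ = 1089922.50/15393.00 = 70.81 mm; ȳ = 919438.50/15393.00 = 59.73 mm.

x̄ = 70.81 mm, ȳ = 59.73 mm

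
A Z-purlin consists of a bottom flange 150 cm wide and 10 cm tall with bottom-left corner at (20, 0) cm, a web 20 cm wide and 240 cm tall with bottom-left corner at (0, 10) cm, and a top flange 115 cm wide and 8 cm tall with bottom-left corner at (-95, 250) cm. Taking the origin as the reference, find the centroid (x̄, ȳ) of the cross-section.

x̄ = 21.61 cm, ȳ = 119.83 cm

bottom flange: A = 150 × 10 = 1500.00, centroid at (95.00, 5.00).
web: A = 20 × 240 = 4800.00, centroid at (10.00, 130.00).
top flange: A = 115 × 8 = 920.00, centroid at (-37.50, 254.00).
ΣA = 7220.00 cm²
ΣAx̄ = (1500.00)(95.00) + (4800.00)(10.00) + (920.00)(-37.50) = 156000.00 cm³
ΣAȳ = (1500.00)(5.00) + (4800.00)(130.00) + (920.00)(254.00) = 865180.00 cm³
x̄ = 156000.00 / 7220.00 = 21.61 cm
ȳ = 865180.00 / 7220.00 = 119.83 cm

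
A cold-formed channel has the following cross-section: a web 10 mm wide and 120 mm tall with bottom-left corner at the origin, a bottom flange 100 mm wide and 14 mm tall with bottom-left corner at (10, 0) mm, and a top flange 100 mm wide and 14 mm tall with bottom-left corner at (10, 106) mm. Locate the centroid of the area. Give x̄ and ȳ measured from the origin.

Part | A | x̄ᵢ | ȳᵢ | A·x̄ᵢ | A·ȳᵢ
web | 1200.00 | 5.00 | 60.00 | 6000.00 | 72000.00
bottom flange | 1400.00 | 60.00 | 7.00 | 84000.00 | 9800.00
top flange | 1400.00 | 60.00 | 113.00 | 84000.00 | 158200.00
Σ | 4000.00 |  |  | 174000.00 | 240000.00
x̄ = 174000.00 / 4000.00 = 43.50 mm
ȳ = 240000.00 / 4000.00 = 60.00 mm

x̄ = 43.50 mm, ȳ = 60.00 mm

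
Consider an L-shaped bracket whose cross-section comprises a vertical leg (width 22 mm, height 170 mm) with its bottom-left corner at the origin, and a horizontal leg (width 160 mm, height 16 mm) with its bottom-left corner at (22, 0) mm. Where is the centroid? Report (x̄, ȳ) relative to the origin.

x̄ = 47.98 mm, ȳ = 53.71 mm

vertical leg: A = 22 × 170 = 3740.00, centroid at (11.00, 85.00).
horizontal leg: A = 160 × 16 = 2560.00, centroid at (102.00, 8.00).
ΣA = 6300.00 mm², ΣAx̄ = 302260.00 mm³, ΣAȳ = 338380.00 mm³.
x̄ = 302260.00/6300.00 = 47.98 mm; ȳ = 338380.00/6300.00 = 53.71 mm.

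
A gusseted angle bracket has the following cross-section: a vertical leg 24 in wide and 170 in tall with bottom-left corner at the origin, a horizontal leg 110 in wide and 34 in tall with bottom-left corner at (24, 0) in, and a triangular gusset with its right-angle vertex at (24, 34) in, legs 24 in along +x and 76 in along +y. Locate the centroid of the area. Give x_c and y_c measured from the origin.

vertical leg: A = 24 × 170 = 4080.00, centroid at (12.00, 85.00).
horizontal leg: A = 110 × 34 = 3740.00, centroid at (79.00, 17.00).
gusset: A = ½·24·76 = 912.00, centroid at (32.00, 59.33).
ΣA = 8732.00 in², ΣAx_c = 373604.00 in³, ΣAy_c = 464492.00 in³.
x_c = 373604.00/8732.00 = 42.79 in; y_c = 464492.00/8732.00 = 53.19 in.

x_c = 42.79 in, y_c = 53.19 in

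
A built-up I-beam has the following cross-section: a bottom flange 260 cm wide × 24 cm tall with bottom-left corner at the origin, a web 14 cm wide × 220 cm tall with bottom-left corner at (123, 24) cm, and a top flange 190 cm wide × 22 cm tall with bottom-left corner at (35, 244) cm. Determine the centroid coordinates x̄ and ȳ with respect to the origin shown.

bottom flange: A = 260 × 24 = 6240.00, centroid at (130.00, 12.00).
web: A = 14 × 220 = 3080.00, centroid at (130.00, 134.00).
top flange: A = 190 × 22 = 4180.00, centroid at (130.00, 255.00).
ΣA = 13500.00 cm², ΣAx̄ = 1755000.00 cm³, ΣAȳ = 1553500.00 cm³.
x̄ = 1755000.00/13500.00 = 130.00 cm; ȳ = 1553500.00/13500.00 = 115.07 cm.

x̄ = 130.00 cm, ȳ = 115.07 cm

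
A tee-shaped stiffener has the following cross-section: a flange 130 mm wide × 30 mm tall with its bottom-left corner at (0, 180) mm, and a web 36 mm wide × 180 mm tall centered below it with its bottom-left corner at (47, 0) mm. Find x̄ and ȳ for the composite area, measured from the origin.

x̄ = 65.00 mm, ȳ = 129.45 mm

Part | A | x̄ᵢ | ȳᵢ | A·x̄ᵢ | A·ȳᵢ
web | 6480.00 | 65.00 | 90.00 | 421200.00 | 583200.00
flange | 3900.00 | 65.00 | 195.00 | 253500.00 | 760500.00
Σ | 10380.00 |  |  | 674700.00 | 1343700.00
x̄ = 674700.00 / 10380.00 = 65.00 mm
ȳ = 1343700.00 / 10380.00 = 129.45 mm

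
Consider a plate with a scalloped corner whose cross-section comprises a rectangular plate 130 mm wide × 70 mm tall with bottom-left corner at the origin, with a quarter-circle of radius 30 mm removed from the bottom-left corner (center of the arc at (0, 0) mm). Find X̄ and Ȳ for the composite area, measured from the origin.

plate: A = 130 × 70 = 9100.00, centroid at (65.00, 35.00).
removed quarter-circle: A = −¼π·30² = -706.86, centroid at (12.73, 12.73).
ΣA = 8393.14 mm², ΣAX̄ = 582500.00 mm³, ΣAȲ = 309500.00 mm³.
X̄ = 582500.00/8393.14 = 69.40 mm; Ȳ = 309500.00/8393.14 = 36.88 mm.

X̄ = 69.40 mm, Ȳ = 36.88 mm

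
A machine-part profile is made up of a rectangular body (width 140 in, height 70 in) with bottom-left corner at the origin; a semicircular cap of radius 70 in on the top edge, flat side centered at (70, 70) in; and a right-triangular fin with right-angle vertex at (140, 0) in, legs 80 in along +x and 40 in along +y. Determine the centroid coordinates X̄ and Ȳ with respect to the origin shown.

rectangular body: A = 140 × 70 = 9800.00, centroid at (70.00, 35.00).
semicircular top: A = ½π·70² = 7696.90, centroid at (70.00, 99.71).
triangular fin: A = ½·80·40 = 1600.00, centroid at (166.67, 13.33).
ΣA = 19096.90 in², ΣAX̄ = 1491449.81 in³, ΣAȲ = 1131783.14 in³.
X̄ = 1491449.81/19096.90 = 78.10 in; Ȳ = 1131783.14/19096.90 = 59.27 in.

X̄ = 78.10 in, Ȳ = 59.27 in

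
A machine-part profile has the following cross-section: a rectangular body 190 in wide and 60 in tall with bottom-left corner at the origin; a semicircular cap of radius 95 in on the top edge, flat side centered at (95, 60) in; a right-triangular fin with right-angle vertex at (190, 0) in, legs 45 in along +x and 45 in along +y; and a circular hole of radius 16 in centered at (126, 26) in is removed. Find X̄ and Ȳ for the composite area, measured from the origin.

Part | A | x̄ᵢ | ȳᵢ | A·x̄ᵢ | A·ȳᵢ
rectangular body | 11400.00 | 95.00 | 30.00 | 1083000.00 | 342000.00
semicircular top | 14176.44 | 95.00 | 100.32 | 1346761.50 | 1422169.54
triangular fin | 1012.50 | 205.00 | 15.00 | 207562.50 | 15187.50
hole | -804.25 | 126.00 | 26.00 | -101335.21 | -20910.44
Σ | 25784.69 |  |  | 2535988.79 | 1758446.60
X̄ = 2535988.79 / 25784.69 = 98.35 in
Ȳ = 1758446.60 / 25784.69 = 68.20 in

X̄ = 98.35 in, Ȳ = 68.20 in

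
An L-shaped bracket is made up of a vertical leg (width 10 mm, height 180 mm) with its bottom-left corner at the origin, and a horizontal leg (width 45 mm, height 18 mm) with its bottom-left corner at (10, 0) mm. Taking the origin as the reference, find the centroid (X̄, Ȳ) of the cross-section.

Part | A | x̄ᵢ | ȳᵢ | A·x̄ᵢ | A·ȳᵢ
vertical leg | 1800.00 | 5.00 | 90.00 | 9000.00 | 162000.00
horizontal leg | 810.00 | 32.50 | 9.00 | 26325.00 | 7290.00
Σ | 2610.00 |  |  | 35325.00 | 169290.00
X̄ = 35325.00 / 2610.00 = 13.53 mm
Ȳ = 169290.00 / 2610.00 = 64.86 mm

X̄ = 13.53 mm, Ȳ = 64.86 mm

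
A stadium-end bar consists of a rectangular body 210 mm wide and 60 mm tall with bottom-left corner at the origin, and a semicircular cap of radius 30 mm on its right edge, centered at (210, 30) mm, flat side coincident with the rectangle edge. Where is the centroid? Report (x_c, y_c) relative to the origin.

x_c = 116.88 mm, y_c = 30.00 mm

rectangular body: A = 210 × 60 = 12600.00, centroid at (105.00, 30.00).
semicircular end: A = ½π·30² = 1413.72, centroid at (222.73, 30.00).
ΣA = 14013.72 mm²
ΣAx_c = (12600.00)(105.00) + (1413.72)(222.73) = 1637880.51 mm³
ΣAy_c = (12600.00)(30.00) + (1413.72)(30.00) = 420411.50 mm³
x_c = 1637880.51 / 14013.72 = 116.88 mm
y_c = 420411.50 / 14013.72 = 30.00 mm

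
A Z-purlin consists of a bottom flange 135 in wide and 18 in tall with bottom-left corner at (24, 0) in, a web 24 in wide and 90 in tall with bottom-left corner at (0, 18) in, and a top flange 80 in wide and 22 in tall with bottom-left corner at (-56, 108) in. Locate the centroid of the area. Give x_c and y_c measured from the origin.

x_c = 34.66 in, y_c = 57.86 in

bottom flange: A = 135 × 18 = 2430.00, centroid at (91.50, 9.00).
web: A = 24 × 90 = 2160.00, centroid at (12.00, 63.00).
top flange: A = 80 × 22 = 1760.00, centroid at (-16.00, 119.00).
ΣA = 6350.00 in², ΣAx_c = 220105.00 in³, ΣAy_c = 367390.00 in³.
x_c = 220105.00/6350.00 = 34.66 in; y_c = 367390.00/6350.00 = 57.86 in.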